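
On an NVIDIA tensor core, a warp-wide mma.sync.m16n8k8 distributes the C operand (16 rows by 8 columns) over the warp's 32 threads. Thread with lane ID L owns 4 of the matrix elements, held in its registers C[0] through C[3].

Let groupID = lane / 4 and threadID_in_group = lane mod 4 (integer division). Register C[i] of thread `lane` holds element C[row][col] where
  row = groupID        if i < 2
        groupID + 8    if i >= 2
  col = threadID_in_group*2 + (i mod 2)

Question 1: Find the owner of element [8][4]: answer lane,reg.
r: 8->gid=0,r8=1  c: 4->tid=2,i&1=0
L=0*4+2=2  i=1*2+0=2

2,2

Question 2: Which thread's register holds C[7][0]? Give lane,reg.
r: 7->gid=7,r8=0  c: 0->tid=0,i&1=0
L=7*4+0=28  i=0*2+0=0

28,0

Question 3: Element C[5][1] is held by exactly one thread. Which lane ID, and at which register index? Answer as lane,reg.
20,1

r=5->g=5,rb=0  c=1->t=0,b0=1
L=5*4+0=20  i=0*2+1=1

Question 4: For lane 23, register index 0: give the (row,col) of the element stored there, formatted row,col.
5,6

23: gr=5,th=3
[0] (5+0,3*2+0) = (5,6)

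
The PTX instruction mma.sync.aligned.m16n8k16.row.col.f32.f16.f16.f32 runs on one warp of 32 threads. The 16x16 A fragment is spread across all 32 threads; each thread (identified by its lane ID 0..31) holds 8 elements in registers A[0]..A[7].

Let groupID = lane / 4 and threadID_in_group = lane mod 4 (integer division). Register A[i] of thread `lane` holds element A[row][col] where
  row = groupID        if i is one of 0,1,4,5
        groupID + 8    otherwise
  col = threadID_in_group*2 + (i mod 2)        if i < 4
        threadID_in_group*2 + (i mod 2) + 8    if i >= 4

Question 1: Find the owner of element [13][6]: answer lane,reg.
23,2

r: 13->gid=5,r8=1  c: 6->c8=0,tid=3,i&1=0
L=5*4+3=23  i=0*4+1*2+0=2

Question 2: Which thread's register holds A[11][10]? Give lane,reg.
r=11⇒gr=3,Rb=1  c=10⇒Cb=1,th=1,odd=0
L=3*4+1=13  i=1*4+1*2+0=6

13,6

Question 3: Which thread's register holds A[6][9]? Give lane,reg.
24,5

r:6=>grp=6,rB=0  c:9=>cB=1,tig=0,lo=1
L=6*4+0=24  i=1*4+0*2+1=5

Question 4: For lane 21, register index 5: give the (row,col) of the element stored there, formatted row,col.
L=21->gid=21>>2=5, tid=21&3=1
[5]->row 5+0=5  col 1·2+1+8=11

5,11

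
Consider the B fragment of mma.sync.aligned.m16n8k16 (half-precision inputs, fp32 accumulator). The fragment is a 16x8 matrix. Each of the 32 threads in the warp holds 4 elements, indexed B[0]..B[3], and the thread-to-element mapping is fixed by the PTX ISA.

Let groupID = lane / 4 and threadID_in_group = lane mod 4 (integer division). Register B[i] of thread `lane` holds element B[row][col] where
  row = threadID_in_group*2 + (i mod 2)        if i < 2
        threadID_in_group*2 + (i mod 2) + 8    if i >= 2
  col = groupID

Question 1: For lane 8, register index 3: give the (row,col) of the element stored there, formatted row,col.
9,2

L=8->gid=8>>2=2, tid=8&3=0
[3]->row 0·2+1+8=9  col gid=2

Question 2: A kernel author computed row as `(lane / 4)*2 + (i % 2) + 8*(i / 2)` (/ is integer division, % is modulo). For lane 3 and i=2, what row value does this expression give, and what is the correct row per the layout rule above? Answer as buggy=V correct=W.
buggy=8 correct=14

`(lane / 4)*2 + (i % 2) + 8*(i / 2)`[3,2]=>8
3: grp=0,tig=3
[2] (3*2+0+8,0) = (14,0)
row: 8 vs 14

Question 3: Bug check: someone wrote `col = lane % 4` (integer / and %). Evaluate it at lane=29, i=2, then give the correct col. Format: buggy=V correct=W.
buggy=1 correct=7

`lane % 4`[29,2]->1
lane 29: gid=7 (29/4), tid=1 (29%4)
i=2: r=1*2+0+8=10, c=gid=7
col: 1 vs 7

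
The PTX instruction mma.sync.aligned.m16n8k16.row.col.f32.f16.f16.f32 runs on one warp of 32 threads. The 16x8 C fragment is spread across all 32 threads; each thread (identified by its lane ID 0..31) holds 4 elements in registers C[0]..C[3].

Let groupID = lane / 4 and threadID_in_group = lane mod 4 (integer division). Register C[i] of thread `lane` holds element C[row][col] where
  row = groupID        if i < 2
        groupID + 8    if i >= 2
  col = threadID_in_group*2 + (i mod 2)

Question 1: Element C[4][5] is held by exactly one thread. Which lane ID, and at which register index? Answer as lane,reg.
r=4→G=4,rhi=0  c=5→T=2,p=1
L=4*4+2=18  i=0*2+1=1

18,1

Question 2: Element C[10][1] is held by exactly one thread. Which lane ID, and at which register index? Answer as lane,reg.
8,3

r=10⇒gr=2,Rb=1  c=1⇒th=0,odd=1
L=2*4+0=8  i=1*2+1=3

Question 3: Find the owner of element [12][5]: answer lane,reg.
r: 12->gid=4,r8=1  c: 5->tid=2,i&1=1
L=4*4+2=18  i=1*2+1=3

18,3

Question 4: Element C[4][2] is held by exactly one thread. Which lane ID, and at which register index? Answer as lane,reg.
r=4->g=4,rb=0  c=2->t=1,b0=0
L=4*4+1=17  i=0*2+0=0

17,0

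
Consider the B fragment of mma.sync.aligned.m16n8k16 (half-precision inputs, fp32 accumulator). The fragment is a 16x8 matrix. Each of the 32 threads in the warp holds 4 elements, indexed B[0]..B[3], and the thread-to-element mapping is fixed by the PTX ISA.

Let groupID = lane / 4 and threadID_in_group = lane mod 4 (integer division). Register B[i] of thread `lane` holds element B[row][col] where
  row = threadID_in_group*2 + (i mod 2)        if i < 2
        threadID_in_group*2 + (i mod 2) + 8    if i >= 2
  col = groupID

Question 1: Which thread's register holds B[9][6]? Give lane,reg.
24,3

c=6->g=6  r=9->rb=1,t=0,b0=1
L=6*4+0=24  i=1*2+1=3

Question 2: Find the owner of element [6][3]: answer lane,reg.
15,0

c: 3->gid=3  r: 6->r8=0,tid=3,i&1=0
L=3*4+3=15  i=0*2+0=0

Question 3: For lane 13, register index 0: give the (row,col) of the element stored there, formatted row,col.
2,3

L=13⇒gr=13>>2=3, th=13&3=1
[0]⇒row 1·2+0+0=2  col gr=3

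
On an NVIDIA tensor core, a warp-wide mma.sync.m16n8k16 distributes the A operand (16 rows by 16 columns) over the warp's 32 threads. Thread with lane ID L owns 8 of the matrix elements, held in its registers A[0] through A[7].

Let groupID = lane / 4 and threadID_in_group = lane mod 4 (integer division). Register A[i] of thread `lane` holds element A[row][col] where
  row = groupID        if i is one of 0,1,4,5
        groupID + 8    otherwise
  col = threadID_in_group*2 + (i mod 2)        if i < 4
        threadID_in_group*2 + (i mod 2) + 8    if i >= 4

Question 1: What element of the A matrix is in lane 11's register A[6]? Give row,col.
10,14

L=11→G=11>>2=2, T=11&3=3
[6]→row 2+8=10  col 3·2+0+8=14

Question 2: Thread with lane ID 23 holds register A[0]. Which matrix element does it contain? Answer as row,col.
5,6

lane 23->23/4=5, 23 mod 4=3
i=0  r:5+0->5  c:2·3+0+0->6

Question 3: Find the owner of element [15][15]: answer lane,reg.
31,7

r=15→G=7,rhi=1  c=15→chi=1,T=3,p=1
L=7*4+3=31  i=1*4+1*2+1=7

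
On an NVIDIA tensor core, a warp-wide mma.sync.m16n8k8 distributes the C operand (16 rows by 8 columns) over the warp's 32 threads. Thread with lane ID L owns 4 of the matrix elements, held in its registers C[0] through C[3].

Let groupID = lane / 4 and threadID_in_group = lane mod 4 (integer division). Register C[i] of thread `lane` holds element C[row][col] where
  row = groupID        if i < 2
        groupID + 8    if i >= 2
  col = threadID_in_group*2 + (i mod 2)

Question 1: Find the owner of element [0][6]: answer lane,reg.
r=0→G=0,rhi=0  c=6→T=3,p=0
L=0*4+3=3  i=0*2+0=0

3,0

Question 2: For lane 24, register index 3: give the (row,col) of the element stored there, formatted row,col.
14,1

lane 24: g=6 (24/4), t=0 (24%4)
i=3: r=6+8=14, c=0*2+1=1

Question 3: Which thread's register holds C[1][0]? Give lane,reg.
r: 1->gid=1,r8=0  c: 0->tid=0,i&1=0
L=1*4+0=4  i=0*2+0=0

4,0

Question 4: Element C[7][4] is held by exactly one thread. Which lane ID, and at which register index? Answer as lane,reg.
r:7=>grp=7,rB=0  c:4=>tig=2,lo=0
L=7*4+2=30  i=0*2+0=0

30,0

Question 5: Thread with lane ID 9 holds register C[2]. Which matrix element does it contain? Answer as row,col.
10,2

L=9⇒gr=9>>2=2, th=9&3=1
[2]⇒row 2+8=10  col 1·2+0=2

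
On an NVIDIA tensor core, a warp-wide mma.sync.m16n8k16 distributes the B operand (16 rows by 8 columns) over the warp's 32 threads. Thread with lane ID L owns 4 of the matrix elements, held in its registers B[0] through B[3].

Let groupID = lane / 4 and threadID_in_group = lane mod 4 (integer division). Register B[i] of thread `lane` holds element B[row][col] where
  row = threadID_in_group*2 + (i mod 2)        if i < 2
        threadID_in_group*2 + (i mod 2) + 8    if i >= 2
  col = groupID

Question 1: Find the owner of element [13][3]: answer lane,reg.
c: 3->gid=3  r: 13->r8=1,tid=2,i&1=1
L=3*4+2=14  i=1*2+1=3

14,3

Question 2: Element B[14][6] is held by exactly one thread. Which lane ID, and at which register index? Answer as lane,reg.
27,2

c:6=>grp=6  r:14=>rB=1,tig=3,lo=0
L=6*4+3=27  i=1*2+0=2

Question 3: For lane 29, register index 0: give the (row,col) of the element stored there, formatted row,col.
lane 29⇒29/4=7, 29 mod 4=1
i=0  r:2·1+0+0⇒2  c:7

2,7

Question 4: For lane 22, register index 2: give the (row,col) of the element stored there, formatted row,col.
22: grp=5,tig=2
[2] (2*2+0+8,5) = (12,5)

12,5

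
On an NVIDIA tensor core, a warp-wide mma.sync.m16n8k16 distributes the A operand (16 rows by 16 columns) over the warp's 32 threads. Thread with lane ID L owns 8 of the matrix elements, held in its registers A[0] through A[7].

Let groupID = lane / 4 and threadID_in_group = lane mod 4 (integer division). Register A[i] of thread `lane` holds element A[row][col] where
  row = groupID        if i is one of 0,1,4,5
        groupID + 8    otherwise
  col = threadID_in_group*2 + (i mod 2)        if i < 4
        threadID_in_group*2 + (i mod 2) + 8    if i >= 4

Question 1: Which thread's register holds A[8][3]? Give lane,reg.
1,3

r: 8->gid=0,r8=1  c: 3->c8=0,tid=1,i&1=1
L=0*4+1=1  i=0*4+1*2+1=3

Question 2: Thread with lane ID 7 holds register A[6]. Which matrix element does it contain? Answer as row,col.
9,14

lane 7⇒7/4=1, 7 mod 4=3
i=6  r:1+8⇒9  c:2·3+0+8⇒14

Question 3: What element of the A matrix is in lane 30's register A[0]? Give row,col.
30: gid=7,tid=2
[0] (7+0,2*2+0+0) = (7,4)

7,4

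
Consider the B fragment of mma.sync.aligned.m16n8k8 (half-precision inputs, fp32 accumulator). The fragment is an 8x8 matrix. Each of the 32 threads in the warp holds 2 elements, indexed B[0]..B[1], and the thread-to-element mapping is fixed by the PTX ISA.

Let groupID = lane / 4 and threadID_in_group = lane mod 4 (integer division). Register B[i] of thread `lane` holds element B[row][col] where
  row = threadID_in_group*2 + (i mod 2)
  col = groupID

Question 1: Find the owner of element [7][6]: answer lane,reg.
27,1

c=6->g=6  r=7->t=3,b0=1
L=6*4+3=27  i=1=1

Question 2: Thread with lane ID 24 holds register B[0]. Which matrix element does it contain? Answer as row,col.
0,6

24: g=6,t=0
[0] (0*2+0,6) = (0,6)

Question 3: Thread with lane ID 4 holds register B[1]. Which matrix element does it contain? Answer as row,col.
lane 4: gid=1 (4/4), tid=0 (4%4)
i=1: r=0*2+1=1, c=gid=1

1,1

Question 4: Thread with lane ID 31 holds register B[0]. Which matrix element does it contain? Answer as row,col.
6,7

31: gr=7,th=3
[0] (3*2+0,7) = (6,7)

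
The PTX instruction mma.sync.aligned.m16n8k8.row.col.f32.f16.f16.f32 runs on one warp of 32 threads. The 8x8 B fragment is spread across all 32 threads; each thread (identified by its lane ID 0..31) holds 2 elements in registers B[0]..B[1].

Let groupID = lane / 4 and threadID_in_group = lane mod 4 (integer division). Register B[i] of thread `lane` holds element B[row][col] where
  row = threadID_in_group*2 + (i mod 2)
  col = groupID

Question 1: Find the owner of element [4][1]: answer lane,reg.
c:1=>grp=1  r:4=>tig=2,lo=0
L=1*4+2=6  i=0=0

6,0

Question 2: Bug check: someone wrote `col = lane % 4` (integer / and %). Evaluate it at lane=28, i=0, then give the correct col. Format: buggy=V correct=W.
buggy=0 correct=7

`lane % 4`[28,0]->0
L=28->gid=28>>2=7, tid=28&3=0
[0]->row 0·2+0=0  col gid=7
col: 0 vs 7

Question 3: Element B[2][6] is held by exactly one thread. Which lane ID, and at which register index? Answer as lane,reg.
c:6=>grp=6  r:2=>tig=1,lo=0
L=6*4+1=25  i=0=0

25,0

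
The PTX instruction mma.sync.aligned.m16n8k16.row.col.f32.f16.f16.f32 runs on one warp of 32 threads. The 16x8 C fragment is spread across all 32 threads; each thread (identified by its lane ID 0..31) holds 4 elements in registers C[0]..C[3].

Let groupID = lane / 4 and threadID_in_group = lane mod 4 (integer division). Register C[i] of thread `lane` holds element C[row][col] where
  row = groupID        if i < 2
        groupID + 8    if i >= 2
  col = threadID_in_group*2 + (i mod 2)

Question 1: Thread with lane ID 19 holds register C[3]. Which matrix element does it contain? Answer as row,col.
lane 19: grp=4 (19/4), tig=3 (19%4)
i=3: r=4+8=12, c=3*2+1=7

12,7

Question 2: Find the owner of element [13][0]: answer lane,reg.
r: 13->gid=5,r8=1  c: 0->tid=0,i&1=0
L=5*4+0=20  i=1*2+0=2

20,2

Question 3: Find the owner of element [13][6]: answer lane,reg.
r: 13->gid=5,r8=1  c: 6->tid=3,i&1=0
L=5*4+3=23  i=1*2+0=2

23,2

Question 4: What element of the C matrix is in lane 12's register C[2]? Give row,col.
11,0

lane 12: grp=3 (12/4), tig=0 (12%4)
i=2: r=3+8=11, c=0*2+0=0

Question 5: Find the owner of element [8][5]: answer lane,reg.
r=8→G=0,rhi=1  c=5→T=2,p=1
L=0*4+2=2  i=1*2+1=3

2,3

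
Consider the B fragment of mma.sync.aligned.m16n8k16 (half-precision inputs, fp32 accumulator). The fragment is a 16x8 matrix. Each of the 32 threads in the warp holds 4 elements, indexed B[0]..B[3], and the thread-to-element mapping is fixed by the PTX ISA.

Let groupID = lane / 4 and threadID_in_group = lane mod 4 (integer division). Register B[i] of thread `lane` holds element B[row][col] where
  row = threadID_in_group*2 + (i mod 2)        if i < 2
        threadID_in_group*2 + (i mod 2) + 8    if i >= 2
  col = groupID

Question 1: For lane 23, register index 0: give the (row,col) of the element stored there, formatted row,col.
6,5

lane 23: g=5 (23/4), t=3 (23%4)
i=0: r=3*2+0+0=6, c=g=5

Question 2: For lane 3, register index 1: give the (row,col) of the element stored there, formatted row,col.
L=3->gid=3>>2=0, tid=3&3=3
[1]->row 3·2+1+0=7  col gid=0

7,0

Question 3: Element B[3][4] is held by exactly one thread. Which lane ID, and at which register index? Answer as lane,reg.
c: 4->gid=4  r: 3->r8=0,tid=1,i&1=1
L=4*4+1=17  i=0*2+1=1

17,1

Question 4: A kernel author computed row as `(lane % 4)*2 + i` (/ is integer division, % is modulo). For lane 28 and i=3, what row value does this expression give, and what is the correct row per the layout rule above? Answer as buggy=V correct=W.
`(lane % 4)*2 + i`[28,3]->3
lane 28->28/4=7, 28 mod 4=0
i=3  r:2·0+1+8->9  c:7
row: 3 vs 9

buggy=3 correct=9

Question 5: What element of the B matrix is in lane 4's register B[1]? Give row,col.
1,1

lane 4=>4/4=1, 4 mod 4=0
i=1  r:2·0+1+0=>1  c:1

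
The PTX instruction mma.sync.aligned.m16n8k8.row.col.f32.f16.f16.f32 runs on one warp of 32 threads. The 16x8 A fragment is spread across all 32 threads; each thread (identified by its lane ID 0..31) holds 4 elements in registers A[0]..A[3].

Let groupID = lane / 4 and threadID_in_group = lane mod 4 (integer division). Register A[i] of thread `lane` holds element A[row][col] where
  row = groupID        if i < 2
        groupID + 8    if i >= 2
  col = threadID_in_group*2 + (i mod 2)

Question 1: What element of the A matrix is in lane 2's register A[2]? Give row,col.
lane 2: grp=0 (2/4), tig=2 (2%4)
i=2: r=0+8=8, c=2*2+0=4

8,4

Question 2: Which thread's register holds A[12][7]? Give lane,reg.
r=12→G=4,rhi=1  c=7→T=3,p=1
L=4*4+3=19  i=1*2+1=3

19,3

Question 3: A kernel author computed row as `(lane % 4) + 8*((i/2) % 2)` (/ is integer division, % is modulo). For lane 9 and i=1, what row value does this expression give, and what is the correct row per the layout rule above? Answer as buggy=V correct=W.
`(lane % 4) + 8*((i/2) % 2)`[9,1]=>1
9: grp=2,tig=1
[1] (2+0,1*2+1) = (2,3)
row: 1 vs 2

buggy=1 correct=2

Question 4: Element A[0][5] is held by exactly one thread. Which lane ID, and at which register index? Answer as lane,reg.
r:0=>grp=0,rB=0  c:5=>tig=2,lo=1
L=0*4+2=2  i=0*2+1=1

2,1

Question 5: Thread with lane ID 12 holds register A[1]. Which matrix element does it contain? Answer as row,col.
3,1

lane 12: gid=3 (12/4), tid=0 (12%4)
i=1: r=3+0=3, c=0*2+1=1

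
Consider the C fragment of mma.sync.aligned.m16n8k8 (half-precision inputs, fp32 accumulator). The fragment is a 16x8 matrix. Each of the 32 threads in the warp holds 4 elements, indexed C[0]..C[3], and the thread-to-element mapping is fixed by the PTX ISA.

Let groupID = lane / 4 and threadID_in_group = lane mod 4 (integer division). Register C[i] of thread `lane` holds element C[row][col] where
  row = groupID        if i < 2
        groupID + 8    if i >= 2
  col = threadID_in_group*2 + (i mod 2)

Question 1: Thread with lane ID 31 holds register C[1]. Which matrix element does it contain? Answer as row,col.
L=31=>grp=31>>2=7, tig=31&3=3
[1]=>row 7+0=7  col 3·2+1=7

7,7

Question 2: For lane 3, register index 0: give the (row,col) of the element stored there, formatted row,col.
0,6

L=3→G=3>>2=0, T=3&3=3
[0]→row 0+0=0  col 3·2+0=6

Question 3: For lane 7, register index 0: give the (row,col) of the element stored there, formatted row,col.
1,6

lane 7: gr=1 (7/4), th=3 (7%4)
i=0: r=1+0=1, c=3*2+0=6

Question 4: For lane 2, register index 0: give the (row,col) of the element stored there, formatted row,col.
lane 2: G=0 (2/4), T=2 (2%4)
i=0: r=0+0=0, c=2*2+0=4

0,4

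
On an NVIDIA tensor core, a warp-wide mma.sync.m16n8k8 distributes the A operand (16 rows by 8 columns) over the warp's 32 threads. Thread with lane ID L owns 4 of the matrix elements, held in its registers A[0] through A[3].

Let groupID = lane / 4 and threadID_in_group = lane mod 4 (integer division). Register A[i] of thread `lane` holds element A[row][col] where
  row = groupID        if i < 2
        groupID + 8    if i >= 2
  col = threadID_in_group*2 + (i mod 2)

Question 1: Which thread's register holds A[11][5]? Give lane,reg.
r=11→G=3,rhi=1  c=5→T=2,p=1
L=3*4+2=14  i=1*2+1=3

14,3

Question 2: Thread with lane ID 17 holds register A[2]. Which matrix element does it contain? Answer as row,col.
lane 17: grp=4 (17/4), tig=1 (17%4)
i=2: r=4+8=12, c=1*2+0=2

12,2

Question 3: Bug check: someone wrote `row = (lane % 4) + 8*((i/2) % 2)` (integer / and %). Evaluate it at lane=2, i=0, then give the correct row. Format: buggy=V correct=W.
buggy=2 correct=0

`(lane % 4) + 8*((i/2) % 2)`[2,0]->2
2: gid=0,tid=2
[0] (0+0,2*2+0) = (0,4)
row: 2 vs 0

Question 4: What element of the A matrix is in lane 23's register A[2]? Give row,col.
13,6

lane 23: G=5 (23/4), T=3 (23%4)
i=2: r=5+8=13, c=3*2+0=6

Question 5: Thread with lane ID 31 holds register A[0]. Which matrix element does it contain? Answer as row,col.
L=31->g=31>>2=7, t=31&3=3
[0]->row 7+0=7  col 3·2+0=6

7,6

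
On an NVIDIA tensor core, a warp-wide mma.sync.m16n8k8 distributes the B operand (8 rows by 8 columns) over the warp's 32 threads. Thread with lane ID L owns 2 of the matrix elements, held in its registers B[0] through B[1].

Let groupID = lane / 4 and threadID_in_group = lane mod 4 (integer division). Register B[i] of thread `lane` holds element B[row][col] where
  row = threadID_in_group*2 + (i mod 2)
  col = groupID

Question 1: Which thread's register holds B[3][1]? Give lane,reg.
c=1→G=1  r=3→T=1,p=1
L=1*4+1=5  i=1=1

5,1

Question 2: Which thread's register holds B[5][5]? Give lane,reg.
22,1

c: 5->gid=5  r: 5->tid=2,i&1=1
L=5*4+2=22  i=1=1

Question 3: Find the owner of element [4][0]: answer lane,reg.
c=0→G=0  r=4→T=2,p=0
L=0*4+2=2  i=0=0

2,0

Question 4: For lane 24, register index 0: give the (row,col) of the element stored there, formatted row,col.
24: grp=6,tig=0
[0] (0*2+0,6) = (0,6)

0,6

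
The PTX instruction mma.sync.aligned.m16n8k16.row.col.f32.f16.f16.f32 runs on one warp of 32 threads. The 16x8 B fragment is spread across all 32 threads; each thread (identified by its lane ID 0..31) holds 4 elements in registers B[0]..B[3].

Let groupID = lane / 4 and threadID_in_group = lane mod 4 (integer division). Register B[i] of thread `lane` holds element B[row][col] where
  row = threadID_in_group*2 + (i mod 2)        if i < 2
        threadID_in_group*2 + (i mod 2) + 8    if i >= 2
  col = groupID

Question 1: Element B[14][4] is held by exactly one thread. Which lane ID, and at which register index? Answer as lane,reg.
c=4→G=4  r=14→rhi=1,T=3,p=0
L=4*4+3=19  i=1*2+0=2

19,2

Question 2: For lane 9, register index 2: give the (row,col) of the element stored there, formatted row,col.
L=9->g=9>>2=2, t=9&3=1
[2]->row 1·2+0+8=10  col g=2

10,2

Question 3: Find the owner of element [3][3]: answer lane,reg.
c: 3->gid=3  r: 3->r8=0,tid=1,i&1=1
L=3*4+1=13  i=0*2+1=1

13,1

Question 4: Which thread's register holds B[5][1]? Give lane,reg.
6,1

c:1=>grp=1  r:5=>rB=0,tig=2,lo=1
L=1*4+2=6  i=0*2+1=1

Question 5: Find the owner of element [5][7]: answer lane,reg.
30,1

c=7⇒gr=7  r=5⇒Rb=0,th=2,odd=1
L=7*4+2=30  i=0*2+1=1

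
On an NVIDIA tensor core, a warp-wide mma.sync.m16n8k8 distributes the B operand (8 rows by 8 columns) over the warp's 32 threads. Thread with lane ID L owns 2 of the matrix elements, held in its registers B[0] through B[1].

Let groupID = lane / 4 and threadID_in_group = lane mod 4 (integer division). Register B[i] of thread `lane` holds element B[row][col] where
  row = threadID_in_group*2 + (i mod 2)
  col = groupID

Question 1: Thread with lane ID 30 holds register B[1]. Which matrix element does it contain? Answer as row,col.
lane 30: grp=7 (30/4), tig=2 (30%4)
i=1: r=2*2+1=5, c=grp=7

5,7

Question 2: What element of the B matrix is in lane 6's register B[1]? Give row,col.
5,1

L=6⇒gr=6>>2=1, th=6&3=2
[1]⇒row 2·2+1=5  col gr=1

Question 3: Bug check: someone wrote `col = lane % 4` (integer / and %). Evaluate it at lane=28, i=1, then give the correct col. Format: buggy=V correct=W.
`lane % 4`[28,1]→0
28: G=7,T=0
[1] (0*2+1,7) = (1,7)
col: 0 vs 7

buggy=0 correct=7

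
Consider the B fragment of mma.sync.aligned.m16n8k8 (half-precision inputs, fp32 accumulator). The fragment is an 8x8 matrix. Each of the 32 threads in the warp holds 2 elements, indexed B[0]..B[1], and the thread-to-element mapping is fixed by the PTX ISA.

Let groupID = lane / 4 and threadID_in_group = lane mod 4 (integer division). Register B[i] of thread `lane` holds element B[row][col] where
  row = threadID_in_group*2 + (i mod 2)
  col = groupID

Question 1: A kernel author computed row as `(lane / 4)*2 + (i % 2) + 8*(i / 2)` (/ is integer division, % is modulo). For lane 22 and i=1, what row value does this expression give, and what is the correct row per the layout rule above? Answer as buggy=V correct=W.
`(lane / 4)*2 + (i % 2) + 8*(i / 2)`[22,1]->11
lane 22: g=5 (22/4), t=2 (22%4)
i=1: r=2*2+1=5, c=g=5
row: 11 vs 5

buggy=11 correct=5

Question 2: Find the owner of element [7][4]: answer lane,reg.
c: 4->gid=4  r: 7->tid=3,i&1=1
L=4*4+3=19  i=1=1

19,1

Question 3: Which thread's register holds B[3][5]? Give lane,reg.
c=5⇒gr=5  r=3⇒th=1,odd=1
L=5*4+1=21  i=1=1

21,1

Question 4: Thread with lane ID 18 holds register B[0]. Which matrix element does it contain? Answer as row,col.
4,4

lane 18: gr=4 (18/4), th=2 (18%4)
i=0: r=2*2+0=4, c=gr=4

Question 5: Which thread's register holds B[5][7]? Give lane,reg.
30,1

c=7→G=7  r=5→T=2,p=1
L=7*4+2=30  i=1=1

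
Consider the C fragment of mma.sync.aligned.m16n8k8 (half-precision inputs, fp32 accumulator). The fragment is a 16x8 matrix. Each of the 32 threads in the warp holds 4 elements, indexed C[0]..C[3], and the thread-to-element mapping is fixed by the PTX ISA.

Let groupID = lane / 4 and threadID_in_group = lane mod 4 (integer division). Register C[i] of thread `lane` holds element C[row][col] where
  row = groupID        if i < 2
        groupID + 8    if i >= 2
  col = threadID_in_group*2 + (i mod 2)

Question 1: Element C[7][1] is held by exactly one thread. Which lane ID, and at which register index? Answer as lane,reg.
r=7→G=7,rhi=0  c=1→T=0,p=1
L=7*4+0=28  i=0*2+1=1

28,1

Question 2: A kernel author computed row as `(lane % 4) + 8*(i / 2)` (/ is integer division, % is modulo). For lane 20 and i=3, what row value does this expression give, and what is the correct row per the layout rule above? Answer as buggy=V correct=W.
buggy=8 correct=13

`(lane % 4) + 8*(i / 2)`[20,3]->8
lane 20: gid=5 (20/4), tid=0 (20%4)
i=3: r=5+8=13, c=0*2+1=1
row: 8 vs 13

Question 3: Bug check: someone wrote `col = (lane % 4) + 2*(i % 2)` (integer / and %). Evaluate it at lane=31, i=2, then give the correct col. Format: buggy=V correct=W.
`(lane % 4) + 2*(i % 2)`[31,2]->3
lane 31->31/4=7, 31 mod 4=3
i=2  r:7+8->15  c:2·3+0->6
col: 3 vs 6

buggy=3 correct=6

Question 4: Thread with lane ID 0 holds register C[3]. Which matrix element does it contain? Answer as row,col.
lane 0=>0/4=0, 0 mod 4=0
i=3  r:0+8=>8  c:2·0+1=>1

8,1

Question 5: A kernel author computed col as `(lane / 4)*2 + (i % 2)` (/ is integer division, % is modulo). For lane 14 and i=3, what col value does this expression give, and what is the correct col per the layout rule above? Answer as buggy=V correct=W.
`(lane / 4)*2 + (i % 2)`[14,3]→7
L=14→G=14>>2=3, T=14&3=2
[3]→row 3+8=11  col 2·2+1=5
col: 7 vs 5

buggy=7 correct=5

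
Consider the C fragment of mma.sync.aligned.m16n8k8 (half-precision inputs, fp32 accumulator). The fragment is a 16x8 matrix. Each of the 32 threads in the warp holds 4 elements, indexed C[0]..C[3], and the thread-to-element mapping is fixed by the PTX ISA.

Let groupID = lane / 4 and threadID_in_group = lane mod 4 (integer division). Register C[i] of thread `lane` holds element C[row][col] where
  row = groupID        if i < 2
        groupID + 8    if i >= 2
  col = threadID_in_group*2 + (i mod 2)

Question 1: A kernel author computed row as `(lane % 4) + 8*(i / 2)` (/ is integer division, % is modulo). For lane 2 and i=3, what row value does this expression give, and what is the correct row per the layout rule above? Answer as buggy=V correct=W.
`(lane % 4) + 8*(i / 2)`[2,3]=>10
lane 2=>2/4=0, 2 mod 4=2
i=3  r:0+8=>8  c:2·2+1=>5
row: 10 vs 8

buggy=10 correct=8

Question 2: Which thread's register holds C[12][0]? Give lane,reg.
16,2

r=12->g=4,rb=1  c=0->t=0,b0=0
L=4*4+0=16  i=1*2+0=2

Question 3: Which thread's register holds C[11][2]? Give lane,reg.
r=11⇒gr=3,Rb=1  c=2⇒th=1,odd=0
L=3*4+1=13  i=1*2+0=2

13,2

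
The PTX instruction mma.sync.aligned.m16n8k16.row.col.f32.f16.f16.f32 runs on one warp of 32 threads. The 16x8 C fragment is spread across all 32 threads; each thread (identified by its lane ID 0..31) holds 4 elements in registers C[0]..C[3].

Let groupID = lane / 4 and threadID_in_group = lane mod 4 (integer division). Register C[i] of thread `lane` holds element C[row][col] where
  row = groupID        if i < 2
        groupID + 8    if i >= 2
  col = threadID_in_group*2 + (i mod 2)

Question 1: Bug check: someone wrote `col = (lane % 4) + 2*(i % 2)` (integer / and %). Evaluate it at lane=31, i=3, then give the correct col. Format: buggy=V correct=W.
`(lane % 4) + 2*(i % 2)`[31,3]⇒5
lane 31⇒31/4=7, 31 mod 4=3
i=3  r:7+8⇒15  c:2·3+1⇒7
col: 5 vs 7

buggy=5 correct=7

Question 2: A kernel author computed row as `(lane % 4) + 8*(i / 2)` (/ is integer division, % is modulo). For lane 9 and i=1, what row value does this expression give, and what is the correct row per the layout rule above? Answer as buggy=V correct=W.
buggy=1 correct=2

`(lane % 4) + 8*(i / 2)`[9,1]->1
lane 9: g=2 (9/4), t=1 (9%4)
i=1: r=2+0=2, c=1*2+1=3
row: 1 vs 2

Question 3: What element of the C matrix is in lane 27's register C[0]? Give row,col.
lane 27: g=6 (27/4), t=3 (27%4)
i=0: r=6+0=6, c=3*2+0=6

6,6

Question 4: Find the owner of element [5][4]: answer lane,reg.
22,0

r=5→G=5,rhi=0  c=4→T=2,p=0
L=5*4+2=22  i=0*2+0=0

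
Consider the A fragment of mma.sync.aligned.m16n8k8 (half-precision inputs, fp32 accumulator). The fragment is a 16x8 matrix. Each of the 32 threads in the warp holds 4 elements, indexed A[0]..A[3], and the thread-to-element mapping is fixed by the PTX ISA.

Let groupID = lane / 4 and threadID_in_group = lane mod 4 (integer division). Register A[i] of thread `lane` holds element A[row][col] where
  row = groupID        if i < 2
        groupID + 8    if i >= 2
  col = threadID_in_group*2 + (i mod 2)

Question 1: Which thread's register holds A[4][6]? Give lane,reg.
r=4→G=4,rhi=0  c=6→T=3,p=0
L=4*4+3=19  i=0*2+0=0

19,0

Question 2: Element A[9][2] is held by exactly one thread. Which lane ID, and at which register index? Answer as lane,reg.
r=9→G=1,rhi=1  c=2→T=1,p=0
L=1*4+1=5  i=1*2+0=2

5,2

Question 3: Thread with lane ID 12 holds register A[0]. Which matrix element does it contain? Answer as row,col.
3,0

lane 12=>12/4=3, 12 mod 4=0
i=0  r:3+0=>3  c:2·0+0=>0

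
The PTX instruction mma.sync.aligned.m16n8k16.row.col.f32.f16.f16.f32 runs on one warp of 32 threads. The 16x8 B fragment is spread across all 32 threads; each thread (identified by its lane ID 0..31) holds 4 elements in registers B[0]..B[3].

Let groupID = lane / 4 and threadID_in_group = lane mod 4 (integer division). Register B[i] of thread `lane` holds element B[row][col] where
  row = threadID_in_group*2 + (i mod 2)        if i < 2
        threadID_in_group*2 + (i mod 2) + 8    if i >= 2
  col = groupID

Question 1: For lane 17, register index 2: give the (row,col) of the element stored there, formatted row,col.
17: gr=4,th=1
[2] (1*2+0+8,4) = (10,4)

10,4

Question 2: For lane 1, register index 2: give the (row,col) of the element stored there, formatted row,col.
lane 1: G=0 (1/4), T=1 (1%4)
i=2: r=1*2+0+8=10, c=G=0

10,0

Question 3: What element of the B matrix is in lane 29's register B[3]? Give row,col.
L=29=>grp=29>>2=7, tig=29&3=1
[3]=>row 1·2+1+8=11  col grp=7

11,7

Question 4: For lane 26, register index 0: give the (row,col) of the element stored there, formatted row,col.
4,6

lane 26->26/4=6, 26 mod 4=2
i=0  r:2·2+0+0->4  c:6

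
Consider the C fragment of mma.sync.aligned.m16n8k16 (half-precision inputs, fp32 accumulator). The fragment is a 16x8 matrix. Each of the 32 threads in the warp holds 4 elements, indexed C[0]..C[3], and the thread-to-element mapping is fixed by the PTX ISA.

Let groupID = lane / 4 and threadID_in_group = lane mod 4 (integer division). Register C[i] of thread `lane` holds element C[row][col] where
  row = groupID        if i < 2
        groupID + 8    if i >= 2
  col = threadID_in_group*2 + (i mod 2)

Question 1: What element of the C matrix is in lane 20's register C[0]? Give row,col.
L=20⇒gr=20>>2=5, th=20&3=0
[0]⇒row 5+0=5  col 0·2+0=0

5,0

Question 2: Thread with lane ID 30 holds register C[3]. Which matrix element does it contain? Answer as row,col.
lane 30→30/4=7, 30 mod 4=2
i=3  r:7+8→15  c:2·2+1→5

15,5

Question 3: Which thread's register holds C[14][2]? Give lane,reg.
25,2

r=14→G=6,rhi=1  c=2→T=1,p=0
L=6*4+1=25  i=1*2+0=2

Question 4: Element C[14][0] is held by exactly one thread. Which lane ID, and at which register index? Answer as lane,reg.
24,2

r=14⇒gr=6,Rb=1  c=0⇒th=0,odd=0
L=6*4+0=24  i=1*2+0=2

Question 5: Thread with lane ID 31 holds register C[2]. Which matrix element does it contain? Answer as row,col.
15,6

lane 31->31/4=7, 31 mod 4=3
i=2  r:7+8->15  c:2·3+0->6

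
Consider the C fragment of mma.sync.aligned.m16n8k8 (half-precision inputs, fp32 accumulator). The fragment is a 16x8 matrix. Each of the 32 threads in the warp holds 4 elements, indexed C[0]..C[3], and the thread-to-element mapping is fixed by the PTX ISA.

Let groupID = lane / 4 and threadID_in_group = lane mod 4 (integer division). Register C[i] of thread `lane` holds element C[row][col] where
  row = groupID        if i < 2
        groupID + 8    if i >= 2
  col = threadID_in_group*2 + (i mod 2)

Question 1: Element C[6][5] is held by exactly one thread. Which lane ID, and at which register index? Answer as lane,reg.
r: 6->gid=6,r8=0  c: 5->tid=2,i&1=1
L=6*4+2=26  i=0*2+1=1

26,1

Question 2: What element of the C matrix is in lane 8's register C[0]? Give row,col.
2,0

lane 8→8/4=2, 8 mod 4=0
i=0  r:2+0→2  c:2·0+0→0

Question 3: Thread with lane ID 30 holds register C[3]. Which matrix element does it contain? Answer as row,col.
15,5

30: grp=7,tig=2
[3] (7+8,2*2+1) = (15,5)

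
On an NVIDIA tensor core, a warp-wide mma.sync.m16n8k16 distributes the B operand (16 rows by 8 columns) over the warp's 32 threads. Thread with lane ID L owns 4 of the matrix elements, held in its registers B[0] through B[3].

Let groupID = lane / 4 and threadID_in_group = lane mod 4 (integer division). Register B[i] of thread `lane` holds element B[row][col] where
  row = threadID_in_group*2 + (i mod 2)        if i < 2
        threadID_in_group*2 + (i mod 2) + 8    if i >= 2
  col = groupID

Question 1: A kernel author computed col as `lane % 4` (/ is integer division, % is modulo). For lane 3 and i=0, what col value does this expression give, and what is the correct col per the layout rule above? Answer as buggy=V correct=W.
buggy=3 correct=0

`lane % 4`[3,0]→3
3: G=0,T=3
[0] (3*2+0+0,0) = (6,0)
col: 3 vs 0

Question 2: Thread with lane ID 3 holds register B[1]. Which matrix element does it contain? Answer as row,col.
L=3→G=3>>2=0, T=3&3=3
[1]→row 3·2+1+0=7  col G=0

7,0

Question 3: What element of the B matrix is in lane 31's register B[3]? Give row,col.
L=31->gid=31>>2=7, tid=31&3=3
[3]->row 3·2+1+8=15  col gid=7

15,7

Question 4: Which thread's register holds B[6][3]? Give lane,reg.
c=3->g=3  r=6->rb=0,t=3,b0=0
L=3*4+3=15  i=0*2+0=0

15,0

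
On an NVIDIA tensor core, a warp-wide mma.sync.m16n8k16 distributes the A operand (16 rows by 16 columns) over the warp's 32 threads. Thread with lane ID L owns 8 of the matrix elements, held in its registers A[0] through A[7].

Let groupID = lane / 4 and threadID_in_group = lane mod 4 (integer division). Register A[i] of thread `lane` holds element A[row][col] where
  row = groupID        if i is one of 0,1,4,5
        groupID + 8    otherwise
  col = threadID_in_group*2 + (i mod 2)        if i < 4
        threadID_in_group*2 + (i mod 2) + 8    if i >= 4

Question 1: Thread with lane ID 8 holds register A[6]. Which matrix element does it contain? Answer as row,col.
8: g=2,t=0
[6] (2+8,0*2+0+8) = (10,8)

10,8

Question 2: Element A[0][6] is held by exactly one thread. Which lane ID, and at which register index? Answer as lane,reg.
3,0

r=0->g=0,rb=0  c=6->cb=0,t=3,b0=0
L=0*4+3=3  i=0*4+0*2+0=0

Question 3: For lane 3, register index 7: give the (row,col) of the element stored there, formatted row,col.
8,15

L=3->gid=3>>2=0, tid=3&3=3
[7]->row 0+8=8  col 3·2+1+8=15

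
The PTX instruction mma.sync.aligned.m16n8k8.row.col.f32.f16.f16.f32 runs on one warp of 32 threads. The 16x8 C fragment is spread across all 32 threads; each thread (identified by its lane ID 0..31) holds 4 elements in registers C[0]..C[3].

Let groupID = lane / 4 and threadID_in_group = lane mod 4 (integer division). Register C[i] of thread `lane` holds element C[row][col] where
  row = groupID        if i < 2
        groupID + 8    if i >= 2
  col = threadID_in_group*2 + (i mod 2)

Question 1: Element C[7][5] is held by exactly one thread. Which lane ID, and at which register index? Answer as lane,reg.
30,1

r:7=>grp=7,rB=0  c:5=>tig=2,lo=1
L=7*4+2=30  i=0*2+1=1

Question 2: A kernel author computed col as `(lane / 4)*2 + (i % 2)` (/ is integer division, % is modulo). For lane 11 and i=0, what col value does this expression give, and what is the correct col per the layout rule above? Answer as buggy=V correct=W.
`(lane / 4)*2 + (i % 2)`[11,0]→4
lane 11→11/4=2, 11 mod 4=3
i=0  r:2+0→2  c:2·3+0→6
col: 4 vs 6

buggy=4 correct=6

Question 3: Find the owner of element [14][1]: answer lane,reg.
24,3

r=14⇒gr=6,Rb=1  c=1⇒th=0,odd=1
L=6*4+0=24  i=1*2+1=3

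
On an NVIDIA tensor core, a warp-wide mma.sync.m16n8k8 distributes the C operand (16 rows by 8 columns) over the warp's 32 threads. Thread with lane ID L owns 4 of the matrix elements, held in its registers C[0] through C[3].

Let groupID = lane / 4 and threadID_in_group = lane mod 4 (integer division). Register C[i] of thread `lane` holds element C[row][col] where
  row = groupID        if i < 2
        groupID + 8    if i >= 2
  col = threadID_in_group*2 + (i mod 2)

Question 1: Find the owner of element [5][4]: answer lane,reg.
22,0

r:5=>grp=5,rB=0  c:4=>tig=2,lo=0
L=5*4+2=22  i=0*2+0=0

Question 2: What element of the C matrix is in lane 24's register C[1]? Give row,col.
lane 24: grp=6 (24/4), tig=0 (24%4)
i=1: r=6+0=6, c=0*2+1=1

6,1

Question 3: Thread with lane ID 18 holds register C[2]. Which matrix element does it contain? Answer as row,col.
12,4

lane 18: g=4 (18/4), t=2 (18%4)
i=2: r=4+8=12, c=2*2+0=4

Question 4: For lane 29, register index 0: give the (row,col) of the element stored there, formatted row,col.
7,2

lane 29: gr=7 (29/4), th=1 (29%4)
i=0: r=7+0=7, c=1*2+0=2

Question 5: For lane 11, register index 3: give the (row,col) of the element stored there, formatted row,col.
L=11->g=11>>2=2, t=11&3=3
[3]->row 2+8=10  col 3·2+1=7

10,7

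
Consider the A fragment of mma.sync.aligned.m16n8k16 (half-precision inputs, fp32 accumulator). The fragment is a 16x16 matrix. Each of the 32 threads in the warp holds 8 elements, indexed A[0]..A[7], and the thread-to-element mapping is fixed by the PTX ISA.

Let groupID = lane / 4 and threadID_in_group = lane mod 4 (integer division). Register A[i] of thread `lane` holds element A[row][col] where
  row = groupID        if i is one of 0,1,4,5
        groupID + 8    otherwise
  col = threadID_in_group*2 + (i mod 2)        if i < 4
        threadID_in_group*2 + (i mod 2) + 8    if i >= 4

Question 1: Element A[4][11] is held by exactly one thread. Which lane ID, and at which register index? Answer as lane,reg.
r=4->g=4,rb=0  c=11->cb=1,t=1,b0=1
L=4*4+1=17  i=1*4+0*2+1=5

17,5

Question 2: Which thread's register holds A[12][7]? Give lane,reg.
19,3

r=12->g=4,rb=1  c=7->cb=0,t=3,b0=1
L=4*4+3=19  i=0*4+1*2+1=3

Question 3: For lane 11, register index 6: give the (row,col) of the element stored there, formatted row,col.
11: g=2,t=3
[6] (2+8,3*2+0+8) = (10,14)

10,14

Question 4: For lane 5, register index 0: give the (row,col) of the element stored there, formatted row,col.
1,2

L=5->g=5>>2=1, t=5&3=1
[0]->row 1+0=1  col 1·2+0+0=2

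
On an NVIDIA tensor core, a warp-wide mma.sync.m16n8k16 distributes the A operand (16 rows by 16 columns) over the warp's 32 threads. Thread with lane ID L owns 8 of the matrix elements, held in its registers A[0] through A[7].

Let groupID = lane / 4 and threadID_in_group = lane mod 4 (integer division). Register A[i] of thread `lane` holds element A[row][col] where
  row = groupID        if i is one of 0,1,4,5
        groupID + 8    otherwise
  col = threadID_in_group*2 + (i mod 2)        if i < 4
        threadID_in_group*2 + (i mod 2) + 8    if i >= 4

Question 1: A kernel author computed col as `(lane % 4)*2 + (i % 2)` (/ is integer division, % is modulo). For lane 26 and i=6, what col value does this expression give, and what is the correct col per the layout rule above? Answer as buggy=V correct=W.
`(lane % 4)*2 + (i % 2)`[26,6]⇒4
26: gr=6,th=2
[6] (6+8,2*2+0+8) = (14,12)
col: 4 vs 12

buggy=4 correct=12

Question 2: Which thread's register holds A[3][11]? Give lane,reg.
13,5

r=3→G=3,rhi=0  c=11→chi=1,T=1,p=1
L=3*4+1=13  i=1*4+0*2+1=5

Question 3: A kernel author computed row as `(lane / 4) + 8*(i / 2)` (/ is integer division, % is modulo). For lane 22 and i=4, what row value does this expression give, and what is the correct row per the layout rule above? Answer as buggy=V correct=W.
`(lane / 4) + 8*(i / 2)`[22,4]=>21
L=22=>grp=22>>2=5, tig=22&3=2
[4]=>row 5+0=5  col 2·2+0+8=12
row: 21 vs 5

buggy=21 correct=5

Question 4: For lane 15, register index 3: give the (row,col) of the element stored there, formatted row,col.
lane 15→15/4=3, 15 mod 4=3
i=3  r:3+8→11  c:2·3+1+0→7

11,7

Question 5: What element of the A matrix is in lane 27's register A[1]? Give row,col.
6,7

27: gid=6,tid=3
[1] (6+0,3*2+1+0) = (6,7)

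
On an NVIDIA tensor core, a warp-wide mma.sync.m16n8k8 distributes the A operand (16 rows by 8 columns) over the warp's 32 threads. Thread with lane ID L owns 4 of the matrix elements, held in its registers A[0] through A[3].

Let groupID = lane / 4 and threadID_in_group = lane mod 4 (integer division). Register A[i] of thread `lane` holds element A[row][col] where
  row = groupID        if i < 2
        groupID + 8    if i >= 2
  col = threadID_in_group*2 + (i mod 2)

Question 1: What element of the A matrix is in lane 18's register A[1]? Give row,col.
L=18=>grp=18>>2=4, tig=18&3=2
[1]=>row 4+0=4  col 2·2+1=5

4,5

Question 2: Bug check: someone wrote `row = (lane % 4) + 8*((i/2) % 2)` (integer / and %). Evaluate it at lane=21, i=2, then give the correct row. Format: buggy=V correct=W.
buggy=9 correct=13

`(lane % 4) + 8*((i/2) % 2)`[21,2]=>9
L=21=>grp=21>>2=5, tig=21&3=1
[2]=>row 5+8=13  col 1·2+0=2
row: 9 vs 13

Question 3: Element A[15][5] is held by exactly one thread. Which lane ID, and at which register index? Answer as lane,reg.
30,3

r:15=>grp=7,rB=1  c:5=>tig=2,lo=1
L=7*4+2=30  i=1*2+1=3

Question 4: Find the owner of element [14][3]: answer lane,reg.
25,3

r=14→G=6,rhi=1  c=3→T=1,p=1
L=6*4+1=25  i=1*2+1=3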